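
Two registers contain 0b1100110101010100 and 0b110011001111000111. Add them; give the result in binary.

0b1000000000100011011

Add column by column in base 2, right to left:
  0+1 = 1
  0+1 = 1
  1+1 = 0 carry 1
  0+0+1 = 1
  1+0 = 1
  0+0 = 0
  1+1 = 0 carry 1
  0+1+1 = 0 carry 1
  1+1+1 = 1 carry 1
  0+1+1 = 0 carry 1
  1+0+1 = 0 carry 1
  1+0+1 = 0 carry 1
  0+1+1 = 0 carry 1
  0+1+1 = 0 carry 1
  1+0+1 = 0 carry 1
  1+0+1 = 0 carry 1
  0+1+1 = 0 carry 1
  0+1+1 = 0 carry 1
  final carry 1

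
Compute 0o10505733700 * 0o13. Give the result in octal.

0o137001162500

Multiply each base-8 digit by 11, carrying:
  0×11 = 0 → write 0
  0×11 = 0 → write 0
  7×11 = 77 → write 5 carry 9
  3×11+9 = 42 → write 2 carry 5
  3×11+5 = 38 → write 6 carry 4
  7×11+4 = 81 → write 1 carry 10
  5×11+10 = 65 → write 1 carry 8
  0×11+8 = 8 → write 0 carry 1
  5×11+1 = 56 → write 0 carry 7
  0×11+7 = 7 → write 7
  1×11 = 11 → write 3 carry 1
  remaining carry: 1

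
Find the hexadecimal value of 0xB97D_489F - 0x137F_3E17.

Subtract column by column in base 16:
  F-7 → 8
  9-1 → 8
  8-E → A (borrow)
  4-3-1 → 0
  D-F → E (borrow)
  7-7-1 → F (borrow)
  9-3-1 → 5
  B-1 → A

0xA5FE0A88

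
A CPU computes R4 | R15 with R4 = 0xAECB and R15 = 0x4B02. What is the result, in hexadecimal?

0xEFCB

OR each hex digit independently (no carries):
  A|4=E, E|B=F, C|0=C, B|2=B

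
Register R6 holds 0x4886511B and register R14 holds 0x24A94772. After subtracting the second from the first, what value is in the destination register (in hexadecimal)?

Subtract column by column in base 16:
  B-2 → 9
  1-7 → A (borrow)
  1-7-1 → 9 (borrow)
  5-4-1 → 0
  6-9 → D (borrow)
  8-A-1 → D (borrow)
  8-4-1 → 3
  4-2 → 2

0x23DD09A9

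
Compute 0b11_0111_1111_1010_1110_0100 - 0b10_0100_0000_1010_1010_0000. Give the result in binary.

Subtract column by column in base 2:
  0-0 → 0
  0-0 → 0
  1-0 → 1
  0-0 → 0
  0-0 → 0
  1-1 → 0
  1-0 → 1
  1-1 → 0
  0-0 → 0
  1-1 → 0
  0-0 → 0
  1-1 → 0
  1-0 → 1
  1-0 → 1
  1-0 → 1
  1-0 → 1
  1-0 → 1
  1-0 → 1
  1-1 → 0
  0-0 → 0
  1-0 → 1
  1-1 → 0

0b100111111000001000100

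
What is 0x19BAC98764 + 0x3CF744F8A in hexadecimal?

0x1D8A3DD6EE

Add column by column in base 16, right to left:
  4+A = E
  6+8 = E
  7+F = 6 carry 1
  8+4+1 = D
  9+4 = D
  C+7 = 3 carry 1
  A+F+1 = A carry 1
  B+C+1 = 8 carry 1
  9+3+1 = D
  1+0 = 1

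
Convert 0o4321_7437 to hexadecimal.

0x8d1f1f

Each octal digit is 3 bits: 4=100 3=011 2=010 1=001 7=111 4=100 3=011 7=111.
Group the bits into nibbles: 1000 1101 0001 1111 0001 1111 → 8d1f1f.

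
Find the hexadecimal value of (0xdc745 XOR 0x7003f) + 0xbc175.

0x1688ef

First 0xdc745 XOR 0x7003f = 0xac77a.
Add column by column in base 16, right to left:
  a+5 = f
  7+7 = e
  7+1 = 8
  c+c = 8 carry 1
  a+b+1 = 6 carry 1
  final carry 1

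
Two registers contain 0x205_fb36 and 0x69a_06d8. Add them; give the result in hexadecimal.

0x8a0020e

Add column by column in base 16, right to left:
  6+8 = e
  3+d = 0 carry 1
  b+6+1 = 2 carry 1
  f+0+1 = 0 carry 1
  5+a+1 = 0 carry 1
  0+9+1 = a
  2+6 = 8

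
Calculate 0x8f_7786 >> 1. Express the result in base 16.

1 bits is not a whole number of base-16 digits; in binary: 100011110111011110000110 >> 1 = 10001111011101111000011.

0x47bbc3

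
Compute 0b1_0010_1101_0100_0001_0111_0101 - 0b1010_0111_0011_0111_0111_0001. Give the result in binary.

0b100001100000101000000100

Subtract column by column in base 2:
  1-1 → 0
  0-0 → 0
  1-0 → 1
  0-0 → 0
  1-1 → 0
  1-1 → 0
  1-1 → 0
  0-0 → 0
  1-1 → 0
  0-1 → 1 (borrow)
  0-1-1 → 0 (borrow)
  0-0-1 → 1 (borrow)
  0-1-1 → 0 (borrow)
  0-1-1 → 0 (borrow)
  1-0-1 → 0
  0-0 → 0
  1-1 → 0
  0-1 → 1 (borrow)
  1-1-1 → 1 (borrow)
  1-0-1 → 0
  0-0 → 0
  1-1 → 0
  0-0 → 0
  0-1 → 1 (borrow)
  1-0-1 → 0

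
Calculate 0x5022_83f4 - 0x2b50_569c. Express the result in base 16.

0x24d22d58

Subtract column by column in base 16:
  4-c → 8 (borrow)
  f-9-1 → 5
  3-6 → d (borrow)
  8-5-1 → 2
  2-0 → 2
  2-5 → d (borrow)
  0-b-1 → 4 (borrow)
  5-2-1 → 2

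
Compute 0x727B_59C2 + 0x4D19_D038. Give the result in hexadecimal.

Add column by column in base 16, right to left:
  2+8 = A
  C+3 = F
  9+0 = 9
  5+D = 2 carry 1
  B+9+1 = 5 carry 1
  7+1+1 = 9
  2+D = F
  7+4 = B

0xBF9529FA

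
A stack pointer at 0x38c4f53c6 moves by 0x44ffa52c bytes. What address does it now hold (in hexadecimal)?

Add column by column in base 16, right to left:
  6+c = 2 carry 1
  c+2+1 = f
  3+5 = 8
  5+a = f
  f+f = e carry 1
  4+f+1 = 4 carry 1
  c+4+1 = 1 carry 1
  8+4+1 = d
  3+0 = 3

0x3d14ef8f2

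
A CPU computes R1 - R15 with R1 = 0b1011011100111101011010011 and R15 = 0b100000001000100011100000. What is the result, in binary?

0b111011011111000111110011

Subtract column by column in base 2:
  1-0 → 1
  1-0 → 1
  0-0 → 0
  0-0 → 0
  1-0 → 1
  0-1 → 1 (borrow)
  1-1-1 → 1 (borrow)
  1-1-1 → 1 (borrow)
  0-0-1 → 1 (borrow)
  1-0-1 → 0
  0-0 → 0
  1-1 → 0
  1-0 → 1
  1-0 → 1
  1-0 → 1
  0-1 → 1 (borrow)
  0-0-1 → 1 (borrow)
  1-0-1 → 0
  1-0 → 1
  1-0 → 1
  0-0 → 0
  1-0 → 1
  1-0 → 1
  0-1 → 1 (borrow)
  1-0-1 → 0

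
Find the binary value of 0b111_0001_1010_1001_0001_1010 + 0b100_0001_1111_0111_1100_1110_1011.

Add column by column in base 2, right to left:
  0+1 = 1
  1+1 = 0 carry 1
  0+0+1 = 1
  1+1 = 0 carry 1
  1+0+1 = 0 carry 1
  0+1+1 = 0 carry 1
  0+1+1 = 0 carry 1
  0+1+1 = 0 carry 1
  1+0+1 = 0 carry 1
  0+0+1 = 1
  0+1 = 1
  1+1 = 0 carry 1
  0+1+1 = 0 carry 1
  1+1+1 = 1 carry 1
  0+1+1 = 0 carry 1
  1+0+1 = 0 carry 1
  1+1+1 = 1 carry 1
  0+1+1 = 0 carry 1
  0+1+1 = 0 carry 1
  0+1+1 = 0 carry 1
  1+1+1 = 1 carry 1
  1+0+1 = 0 carry 1
  1+0+1 = 0 carry 1
  0+0+1 = 1
  0+0 = 0
  0+0 = 0
  0+1 = 1

0b100100100010010011000000101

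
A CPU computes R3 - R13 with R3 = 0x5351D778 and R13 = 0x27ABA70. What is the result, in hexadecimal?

0x50D71D08

Subtract column by column in base 16:
  8-0 → 8
  7-7 → 0
  7-A → D (borrow)
  D-B-1 → 1
  1-A → 7 (borrow)
  5-7-1 → D (borrow)
  3-2-1 → 0
  5-0 → 5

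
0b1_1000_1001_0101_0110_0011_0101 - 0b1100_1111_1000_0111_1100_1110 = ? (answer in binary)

Subtract column by column in base 2:
  1-0 → 1
  0-1 → 1 (borrow)
  1-1-1 → 1 (borrow)
  0-1-1 → 0 (borrow)
  1-0-1 → 0
  1-0 → 1
  0-1 → 1 (borrow)
  0-1-1 → 0 (borrow)
  0-1-1 → 0 (borrow)
  1-1-1 → 1 (borrow)
  1-1-1 → 1 (borrow)
  0-0-1 → 1 (borrow)
  1-0-1 → 0
  0-0 → 0
  1-0 → 1
  0-1 → 1 (borrow)
  1-1-1 → 1 (borrow)
  0-1-1 → 0 (borrow)
  0-1-1 → 0 (borrow)
  1-1-1 → 1 (borrow)
  0-0-1 → 1 (borrow)
  0-0-1 → 1 (borrow)
  0-1-1 → 0 (borrow)
  1-1-1 → 1 (borrow)
  1-0-1 → 0

0b101110011100111001100111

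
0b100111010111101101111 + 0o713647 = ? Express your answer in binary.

0o713647 = 0b111001011110100111 in binary.
Add column by column in base 2, right to left:
  1+1 = 0 carry 1
  1+1+1 = 1 carry 1
  1+1+1 = 1 carry 1
  1+0+1 = 0 carry 1
  0+0+1 = 1
  1+1 = 0 carry 1
  1+0+1 = 0 carry 1
  0+1+1 = 0 carry 1
  1+1+1 = 1 carry 1
  1+1+1 = 1 carry 1
  1+1+1 = 1 carry 1
  1+0+1 = 0 carry 1
  0+1+1 = 0 carry 1
  1+0+1 = 0 carry 1
  0+0+1 = 1
  1+1 = 0 carry 1
  1+1+1 = 1 carry 1
  1+1+1 = 1 carry 1
  0+0+1 = 1
  0+0 = 0
  1+0 = 1

0b101110100011100010110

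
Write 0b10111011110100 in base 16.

0x2EF4

Group the bits into nibbles: 0010 1110 1111 0100 → 2EF4.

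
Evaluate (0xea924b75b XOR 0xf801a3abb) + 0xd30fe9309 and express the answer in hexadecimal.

First 0xea924b75b XOR 0xf801a3abb = 0x1293e8de0.
Add column by column in base 16, right to left:
  0+9 = 9
  e+0 = e
  d+3 = 0 carry 1
  8+9+1 = 2 carry 1
  e+e+1 = d carry 1
  3+f+1 = 3 carry 1
  9+0+1 = a
  2+3 = 5
  1+d = e

0xe5a3d20e9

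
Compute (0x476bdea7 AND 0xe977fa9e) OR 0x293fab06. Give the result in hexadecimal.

0x697ffb86

0x476bdea7 AND 0xe977fa9e = 0x4163da86.
Then OR with 0x293fab06.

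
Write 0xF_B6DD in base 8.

Expand each hex digit to 4 bits: F=1111 B=1011 6=0110 D=1101 D=1101.
Group the bits in threes: 011 111 011 011 011 011 101 → 3733335.

0o3733335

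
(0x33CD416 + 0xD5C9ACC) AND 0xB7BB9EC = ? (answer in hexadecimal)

Add column by column in base 16, right to left:
  6+C = 2 carry 1
  1+C+1 = E
  4+A = E
  D+9 = 6 carry 1
  C+C+1 = 9 carry 1
  3+5+1 = 9
  3+D = 0 carry 1
  final carry 1
Sum = 0x10996EE2; now AND with 0xB7BB9EC:
  1&0=0, 0&B=0, 9&7=1, 9&B=9, 6&B=2, E&9=8, E&E=E, 2&C=0

0x1928E0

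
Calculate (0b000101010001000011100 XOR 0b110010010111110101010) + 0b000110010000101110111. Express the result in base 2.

0b111101010111100101101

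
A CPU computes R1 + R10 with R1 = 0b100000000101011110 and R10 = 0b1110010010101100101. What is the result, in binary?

Add column by column in base 2, right to left:
  0+1 = 1
  1+0 = 1
  1+1 = 0 carry 1
  1+0+1 = 0 carry 1
  1+0+1 = 0 carry 1
  0+1+1 = 0 carry 1
  1+1+1 = 1 carry 1
  0+0+1 = 1
  1+1 = 0 carry 1
  0+0+1 = 1
  0+1 = 1
  0+0 = 0
  0+0 = 0
  0+1 = 1
  0+0 = 0
  0+0 = 0
  0+1 = 1
  1+1 = 0 carry 1
  0+1+1 = 0 carry 1
  final carry 1

0b10010010011011000011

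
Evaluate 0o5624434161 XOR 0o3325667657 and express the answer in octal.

XOR each oct digit independently (no carries):
  5^3=6, 6^3=5, 2^2=0, 4^5=1, 4^6=2, 3^6=5, 4^7=3, 1^6=7, 6^5=3, 1^7=6

0o6501253736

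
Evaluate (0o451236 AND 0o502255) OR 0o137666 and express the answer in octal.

0o537676

0o451236 AND 0o502255 = 0o400214.
Then OR with 0o137666.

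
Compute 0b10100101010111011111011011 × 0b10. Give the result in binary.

0b101001010101110111110110110

Multiply each base-2 digit by 2, carrying:
  1×2 = 2 → write 0 carry 1
  1×2+1 = 3 → write 1 carry 1
  0×2+1 = 1 → write 1
  1×2 = 2 → write 0 carry 1
  1×2+1 = 3 → write 1 carry 1
  0×2+1 = 1 → write 1
  1×2 = 2 → write 0 carry 1
  1×2+1 = 3 → write 1 carry 1
  1×2+1 = 3 → write 1 carry 1
  1×2+1 = 3 → write 1 carry 1
  1×2+1 = 3 → write 1 carry 1
  0×2+1 = 1 → write 1
  1×2 = 2 → write 0 carry 1
  1×2+1 = 3 → write 1 carry 1
  1×2+1 = 3 → write 1 carry 1
  0×2+1 = 1 → write 1
  1×2 = 2 → write 0 carry 1
  0×2+1 = 1 → write 1
  1×2 = 2 → write 0 carry 1
  0×2+1 = 1 → write 1
  1×2 = 2 → write 0 carry 1
  0×2+1 = 1 → write 1
  0×2 = 0 → write 0
  1×2 = 2 → write 0 carry 1
  0×2+1 = 1 → write 1
  1×2 = 2 → write 0 carry 1
  remaining carry: 1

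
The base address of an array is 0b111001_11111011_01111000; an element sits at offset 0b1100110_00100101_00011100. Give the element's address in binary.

0b101000000010000010010100

Add column by column in base 2, right to left:
  0+0 = 0
  0+0 = 0
  0+1 = 1
  1+1 = 0 carry 1
  1+1+1 = 1 carry 1
  1+0+1 = 0 carry 1
  1+0+1 = 0 carry 1
  0+0+1 = 1
  1+1 = 0 carry 1
  1+0+1 = 0 carry 1
  0+1+1 = 0 carry 1
  1+0+1 = 0 carry 1
  1+0+1 = 0 carry 1
  1+1+1 = 1 carry 1
  1+0+1 = 0 carry 1
  1+0+1 = 0 carry 1
  1+0+1 = 0 carry 1
  0+1+1 = 0 carry 1
  0+1+1 = 0 carry 1
  1+0+1 = 0 carry 1
  1+0+1 = 0 carry 1
  1+1+1 = 1 carry 1
  0+1+1 = 0 carry 1
  final carry 1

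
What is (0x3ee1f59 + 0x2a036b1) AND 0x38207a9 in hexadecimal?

0x2820608

Add column by column in base 16, right to left:
  9+1 = a
  5+b = 0 carry 1
  f+6+1 = 6 carry 1
  1+3+1 = 5
  e+0 = e
  e+a = 8 carry 1
  3+2+1 = 6
Sum = 0x68e560a; now AND with 0x38207a9:
  6&3=2, 8&8=8, e&2=2, 5&0=0, 6&7=6, 0&a=0, a&9=8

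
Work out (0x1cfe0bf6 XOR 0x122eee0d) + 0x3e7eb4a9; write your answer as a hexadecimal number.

First 0x1cfe0bf6 XOR 0x122eee0d = 0x0ed0e5fb.
Add column by column in base 16, right to left:
  b+9 = 4 carry 1
  f+a+1 = a carry 1
  5+4+1 = a
  e+b = 9 carry 1
  0+e+1 = f
  d+7 = 4 carry 1
  e+e+1 = d carry 1
  0+3+1 = 4

0x4d4f9aa4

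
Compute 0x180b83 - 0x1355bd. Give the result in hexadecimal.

0x4b5c6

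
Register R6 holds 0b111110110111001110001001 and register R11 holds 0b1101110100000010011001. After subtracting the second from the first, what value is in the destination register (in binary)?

Subtract column by column in base 2:
  1-1 → 0
  0-0 → 0
  0-0 → 0
  1-1 → 0
  0-1 → 1 (borrow)
  0-0-1 → 1 (borrow)
  0-0-1 → 1 (borrow)
  1-1-1 → 1 (borrow)
  1-0-1 → 0
  1-0 → 1
  0-0 → 0
  0-0 → 0
  1-0 → 1
  1-0 → 1
  1-1 → 0
  0-0 → 0
  1-1 → 0
  1-1 → 0
  0-1 → 1 (borrow)
  1-0-1 → 0
  1-1 → 0
  1-1 → 0
  1-0 → 1
  1-0 → 1

0b110001000011001011110000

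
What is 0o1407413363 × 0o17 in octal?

Multiply each base-8 digit by 15, carrying:
  3×15 = 45 → write 5 carry 5
  6×15+5 = 95 → write 7 carry 11
  3×15+11 = 56 → write 0 carry 7
  3×15+7 = 52 → write 4 carry 6
  1×15+6 = 21 → write 5 carry 2
  4×15+2 = 62 → write 6 carry 7
  7×15+7 = 112 → write 0 carry 14
  0×15+14 = 14 → write 6 carry 1
  4×15+1 = 61 → write 5 carry 7
  1×15+7 = 22 → write 6 carry 2
  remaining carry: 2

0o26560654075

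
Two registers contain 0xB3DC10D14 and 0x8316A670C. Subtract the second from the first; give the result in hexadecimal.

0x30C56A608

Subtract column by column in base 16:
  4-C → 8 (borrow)
  1-0-1 → 0
  D-7 → 6
  0-6 → A (borrow)
  1-A-1 → 6 (borrow)
  C-6-1 → 5
  D-1 → C
  3-3 → 0
  B-8 → 3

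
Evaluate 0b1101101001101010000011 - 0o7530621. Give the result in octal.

0b1101101001101010000011 = 0o15515203 in octal.
Subtract column by column in base 8:
  3-1 → 2
  0-2 → 6 (borrow)
  2-6-1 → 3 (borrow)
  5-0-1 → 4
  1-3 → 6 (borrow)
  5-5-1 → 7 (borrow)
  5-7-1 → 5 (borrow)
  1-0-1 → 0

0o5764362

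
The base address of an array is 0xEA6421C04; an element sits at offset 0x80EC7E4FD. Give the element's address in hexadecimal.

0x16B50A0101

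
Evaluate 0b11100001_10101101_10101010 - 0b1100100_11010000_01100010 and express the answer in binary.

Subtract column by column in base 2:
  0-0 → 0
  1-1 → 0
  0-0 → 0
  1-0 → 1
  0-0 → 0
  1-1 → 0
  0-1 → 1 (borrow)
  1-0-1 → 0
  1-0 → 1
  0-0 → 0
  1-0 → 1
  1-0 → 1
  0-1 → 1 (borrow)
  1-0-1 → 0
  0-1 → 1 (borrow)
  1-1-1 → 1 (borrow)
  1-0-1 → 0
  0-0 → 0
  0-1 → 1 (borrow)
  0-0-1 → 1 (borrow)
  0-0-1 → 1 (borrow)
  1-1-1 → 1 (borrow)
  1-1-1 → 1 (borrow)
  1-0-1 → 0

0b11111001101110101001000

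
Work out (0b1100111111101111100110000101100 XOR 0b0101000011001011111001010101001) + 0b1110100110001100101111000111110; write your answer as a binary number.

0b11000100010110001001110011000011

First 0b1100111111101111100110000101100 XOR 0b0101000011001011111001010101001 = 0b1001111100100100011111010000101.
Add column by column in base 2, right to left:
  1+0 = 1
  0+1 = 1
  1+1 = 0 carry 1
  0+1+1 = 0 carry 1
  0+1+1 = 0 carry 1
  0+1+1 = 0 carry 1
  0+0+1 = 1
  1+0 = 1
  0+0 = 0
  1+1 = 0 carry 1
  1+1+1 = 1 carry 1
  1+1+1 = 1 carry 1
  1+1+1 = 1 carry 1
  1+0+1 = 0 carry 1
  0+1+1 = 0 carry 1
  0+0+1 = 1
  0+0 = 0
  1+1 = 0 carry 1
  0+1+1 = 0 carry 1
  0+0+1 = 1
  1+0 = 1
  0+0 = 0
  0+1 = 1
  1+1 = 0 carry 1
  1+0+1 = 0 carry 1
  1+0+1 = 0 carry 1
  1+1+1 = 1 carry 1
  1+0+1 = 0 carry 1
  0+1+1 = 0 carry 1
  0+1+1 = 0 carry 1
  1+1+1 = 1 carry 1
  final carry 1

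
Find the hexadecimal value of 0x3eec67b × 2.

0x7dd8cf6

Multiply each base-16 digit by 2, carrying:
  b×2 = 22 → write 6 carry 1
  7×2+1 = 15 → write f
  6×2 = 12 → write c
  c×2 = 24 → write 8 carry 1
  e×2+1 = 29 → write d carry 1
  e×2+1 = 29 → write d carry 1
  3×2+1 = 7 → write 7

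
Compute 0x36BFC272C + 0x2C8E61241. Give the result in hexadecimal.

Add column by column in base 16, right to left:
  C+1 = D
  2+4 = 6
  7+2 = 9
  2+1 = 3
  C+6 = 2 carry 1
  F+E+1 = E carry 1
  B+8+1 = 4 carry 1
  6+C+1 = 3 carry 1
  3+2+1 = 6

0x634E2396D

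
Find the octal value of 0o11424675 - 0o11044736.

0o357737

Subtract column by column in base 8:
  5-6 → 7 (borrow)
  7-3-1 → 3
  6-7 → 7 (borrow)
  4-4-1 → 7 (borrow)
  2-4-1 → 5 (borrow)
  4-0-1 → 3
  1-1 → 0
  1-1 → 0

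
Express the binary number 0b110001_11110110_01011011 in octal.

0o14373133

Group the bits in threes: 001 100 011 111 011 001 011 011 → 14373133.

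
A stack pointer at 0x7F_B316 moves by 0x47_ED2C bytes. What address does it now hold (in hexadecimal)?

Add column by column in base 16, right to left:
  6+C = 2 carry 1
  1+2+1 = 4
  3+D = 0 carry 1
  B+E+1 = A carry 1
  F+7+1 = 7 carry 1
  7+4+1 = C

0xC7A042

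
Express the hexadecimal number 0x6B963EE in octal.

Expand each hex digit to 4 bits: 6=0110 B=1011 9=1001 6=0110 3=0011 E=1110 E=1110.
Group the bits in threes: 110 101 110 010 110 001 111 101 110 → 656261756.

0o656261756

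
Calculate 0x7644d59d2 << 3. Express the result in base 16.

0x3b226ace90

3 bits is not a whole number of base-16 digits; in binary: 11101100100010011010101100111010010 << 3 = 11101100100010011010101100111010010000.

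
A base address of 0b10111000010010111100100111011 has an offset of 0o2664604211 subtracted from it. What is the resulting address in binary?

0b1101100111000010110010

0o2664604211 = 0b10110110100110000100010001001 in binary.
Subtract column by column in base 2:
  1-1 → 0
  1-0 → 1
  0-0 → 0
  1-1 → 0
  1-0 → 1
  1-0 → 1
  0-0 → 0
  0-1 → 1 (borrow)
  1-0-1 → 0
  0-0 → 0
  0-0 → 0
  1-1 → 0
  1-0 → 1
  1-0 → 1
  1-0 → 1
  0-0 → 0
  1-1 → 0
  0-1 → 1 (borrow)
  0-0-1 → 1 (borrow)
  1-0-1 → 0
  0-1 → 1 (borrow)
  0-0-1 → 1 (borrow)
  0-1-1 → 0 (borrow)
  0-1-1 → 0 (borrow)
  1-0-1 → 0
  1-1 → 0
  1-1 → 0
  0-0 → 0
  1-1 → 0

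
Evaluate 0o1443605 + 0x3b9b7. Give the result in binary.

0o1443605 = 0b1100100011110000101 in binary.
0x3b9b7 = 0b111011100110110111 in binary.
Add column by column in base 2, right to left:
  1+1 = 0 carry 1
  0+1+1 = 0 carry 1
  1+1+1 = 1 carry 1
  0+0+1 = 1
  0+1 = 1
  0+1 = 1
  0+0 = 0
  1+1 = 0 carry 1
  1+1+1 = 1 carry 1
  1+0+1 = 0 carry 1
  1+0+1 = 0 carry 1
  0+1+1 = 0 carry 1
  0+1+1 = 0 carry 1
  0+1+1 = 0 carry 1
  1+0+1 = 0 carry 1
  0+1+1 = 0 carry 1
  0+1+1 = 0 carry 1
  1+1+1 = 1 carry 1
  1+0+1 = 0 carry 1
  final carry 1

0b10100000000100111100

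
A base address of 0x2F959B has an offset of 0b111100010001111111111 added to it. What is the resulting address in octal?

0o23334632

0x2F959B = 0o13712633 in octal.
0b111100010001111111111 = 0o7421777 in octal.
Add column by column in base 8, right to left:
  3+7 = 2 carry 1
  3+7+1 = 3 carry 1
  6+7+1 = 6 carry 1
  2+1+1 = 4
  1+2 = 3
  7+4 = 3 carry 1
  3+7+1 = 3 carry 1
  1+0+1 = 2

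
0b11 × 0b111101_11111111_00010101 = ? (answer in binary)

0b101110011111110100111111

Multiply each base-2 digit by 3, carrying:
  1×3 = 3 → write 1 carry 1
  0×3+1 = 1 → write 1
  1×3 = 3 → write 1 carry 1
  0×3+1 = 1 → write 1
  1×3 = 3 → write 1 carry 1
  0×3+1 = 1 → write 1
  0×3 = 0 → write 0
  0×3 = 0 → write 0
  1×3 = 3 → write 1 carry 1
  1×3+1 = 4 → write 0 carry 2
  1×3+2 = 5 → write 1 carry 2
  1×3+2 = 5 → write 1 carry 2
  1×3+2 = 5 → write 1 carry 2
  1×3+2 = 5 → write 1 carry 2
  1×3+2 = 5 → write 1 carry 2
  1×3+2 = 5 → write 1 carry 2
  1×3+2 = 5 → write 1 carry 2
  0×3+2 = 2 → write 0 carry 1
  1×3+1 = 4 → write 0 carry 2
  1×3+2 = 5 → write 1 carry 2
  1×3+2 = 5 → write 1 carry 2
  1×3+2 = 5 → write 1 carry 2
  remaining carry: 10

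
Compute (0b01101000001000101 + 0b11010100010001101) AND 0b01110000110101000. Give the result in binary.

Add column by column in base 2, right to left:
  1+1 = 0 carry 1
  0+0+1 = 1
  1+1 = 0 carry 1
  0+1+1 = 0 carry 1
  0+0+1 = 1
  0+0 = 0
  1+0 = 1
  0+1 = 1
  0+0 = 0
  0+0 = 0
  0+0 = 0
  0+1 = 1
  1+0 = 1
  0+1 = 1
  1+0 = 1
  1+1 = 0 carry 1
  0+1+1 = 0 carry 1
  final carry 1
Sum = 0b100111100011010010; now AND with 0b01110000110101000:
  100111100011010010
& 001110000110101000
= 000110000010000000

0b110000010000000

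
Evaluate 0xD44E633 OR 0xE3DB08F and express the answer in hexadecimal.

OR each hex digit independently (no carries):
  D|E=F, 4|3=7, 4|D=D, E|B=F, 6|0=6, 3|8=B, 3|F=F

0xF7DF6BF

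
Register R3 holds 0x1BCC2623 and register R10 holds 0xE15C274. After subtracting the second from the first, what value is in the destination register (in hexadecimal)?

0xDB663AF

Subtract column by column in base 16:
  3-4 → F (borrow)
  2-7-1 → A (borrow)
  6-2-1 → 3
  2-C → 6 (borrow)
  C-5-1 → 6
  C-1 → B
  B-E → D (borrow)
  1-0-1 → 0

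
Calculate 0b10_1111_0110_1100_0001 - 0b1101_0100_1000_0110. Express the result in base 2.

Subtract column by column in base 2:
  1-0 → 1
  0-1 → 1 (borrow)
  0-1-1 → 0 (borrow)
  0-0-1 → 1 (borrow)
  0-0-1 → 1 (borrow)
  0-0-1 → 1 (borrow)
  1-0-1 → 0
  1-1 → 0
  0-0 → 0
  1-0 → 1
  1-1 → 0
  0-0 → 0
  1-1 → 0
  1-0 → 1
  1-1 → 0
  1-1 → 0
  0-0 → 0
  1-0 → 1

0b100010001000111011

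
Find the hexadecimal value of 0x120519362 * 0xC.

0xD83D2E898

Multiply each base-16 digit by 12, carrying:
  2×12 = 24 → write 8 carry 1
  6×12+1 = 73 → write 9 carry 4
  3×12+4 = 40 → write 8 carry 2
  9×12+2 = 110 → write E carry 6
  1×12+6 = 18 → write 2 carry 1
  5×12+1 = 61 → write D carry 3
  0×12+3 = 3 → write 3
  2×12 = 24 → write 8 carry 1
  1×12+1 = 13 → write D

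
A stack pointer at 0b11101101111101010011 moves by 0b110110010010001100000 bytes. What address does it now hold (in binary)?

Add column by column in base 2, right to left:
  1+0 = 1
  1+0 = 1
  0+0 = 0
  0+0 = 0
  1+0 = 1
  0+1 = 1
  1+1 = 0 carry 1
  0+0+1 = 1
  1+0 = 1
  1+0 = 1
  1+1 = 0 carry 1
  1+0+1 = 0 carry 1
  1+0+1 = 0 carry 1
  0+1+1 = 0 carry 1
  1+0+1 = 0 carry 1
  1+0+1 = 0 carry 1
  0+1+1 = 0 carry 1
  1+1+1 = 1 carry 1
  1+0+1 = 0 carry 1
  1+1+1 = 1 carry 1
  0+1+1 = 0 carry 1
  final carry 1

0b1010100000001110110011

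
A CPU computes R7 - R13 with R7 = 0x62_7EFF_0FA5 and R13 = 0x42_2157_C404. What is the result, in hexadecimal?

Subtract column by column in base 16:
  5-4 → 1
  A-0 → A
  F-4 → B
  0-C → 4 (borrow)
  F-7-1 → 7
  F-5 → A
  E-1 → D
  7-2 → 5
  2-2 → 0
  6-4 → 2

0x205DA74BA1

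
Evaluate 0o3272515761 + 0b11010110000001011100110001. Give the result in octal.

0b11010110000001011100110001 = 0o326013461 in octal.
Add column by column in base 8, right to left:
  1+1 = 2
  6+6 = 4 carry 1
  7+4+1 = 4 carry 1
  5+3+1 = 1 carry 1
  1+1+1 = 3
  5+0 = 5
  2+6 = 0 carry 1
  7+2+1 = 2 carry 1
  2+3+1 = 6
  3+0 = 3

0o3620531442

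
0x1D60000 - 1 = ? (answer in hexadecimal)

The trailing 4 digits are 0, so subtracting 1 borrows through: they become F and the next digit up decrements.

0x1D5FFFF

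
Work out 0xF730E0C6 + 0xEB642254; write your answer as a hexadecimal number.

0x1E295031A

Add column by column in base 16, right to left:
  6+4 = A
  C+5 = 1 carry 1
  0+2+1 = 3
  E+2 = 0 carry 1
  0+4+1 = 5
  3+6 = 9
  7+B = 2 carry 1
  F+E+1 = E carry 1
  final carry 1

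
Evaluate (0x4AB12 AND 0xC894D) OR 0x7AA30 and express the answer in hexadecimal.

0x4AB12 AND 0xC894D = 0x48900.
Then OR with 0x7AA30.

0x7AB30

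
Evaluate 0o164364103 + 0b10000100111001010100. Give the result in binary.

0o164364103 = 0b1110100011110100001000011 in binary.
Add column by column in base 2, right to left:
  1+0 = 1
  1+0 = 1
  0+1 = 1
  0+0 = 0
  0+1 = 1
  0+0 = 0
  1+1 = 0 carry 1
  0+0+1 = 1
  0+0 = 0
  0+1 = 1
  0+1 = 1
  1+1 = 0 carry 1
  0+0+1 = 1
  1+0 = 1
  1+1 = 0 carry 1
  1+0+1 = 0 carry 1
  1+0+1 = 0 carry 1
  0+0+1 = 1
  0+0 = 0
  0+1 = 1
  1+0 = 1
  0+0 = 0
  1+0 = 1
  1+0 = 1
  1+0 = 1

0b1110110100011011010010111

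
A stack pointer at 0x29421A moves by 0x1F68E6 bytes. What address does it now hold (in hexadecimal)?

Add column by column in base 16, right to left:
  A+6 = 0 carry 1
  1+E+1 = 0 carry 1
  2+8+1 = B
  4+6 = A
  9+F = 8 carry 1
  2+1+1 = 4

0x48AB00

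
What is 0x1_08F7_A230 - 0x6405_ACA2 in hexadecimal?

0xA4F1F58E

Subtract column by column in base 16:
  0-2 → E (borrow)
  3-A-1 → 8 (borrow)
  2-C-1 → 5 (borrow)
  A-A-1 → F (borrow)
  7-5-1 → 1
  F-0 → F
  8-4 → 4
  0-6 → A (borrow)
  1-0-1 → 0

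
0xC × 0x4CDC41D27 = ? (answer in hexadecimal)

Multiply each base-16 digit by 12, carrying:
  7×12 = 84 → write 4 carry 5
  2×12+5 = 29 → write D carry 1
  D×12+1 = 157 → write D carry 9
  1×12+9 = 21 → write 5 carry 1
  4×12+1 = 49 → write 1 carry 3
  C×12+3 = 147 → write 3 carry 9
  D×12+9 = 165 → write 5 carry 10
  C×12+10 = 154 → write A carry 9
  4×12+9 = 57 → write 9 carry 3
  remaining carry: 3

0x39A5315DD4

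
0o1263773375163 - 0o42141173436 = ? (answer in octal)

Subtract column by column in base 8:
  3-6 → 5 (borrow)
  6-3-1 → 2
  1-4 → 5 (borrow)
  5-3-1 → 1
  7-7 → 0
  3-1 → 2
  3-1 → 2
  7-4 → 3
  7-1 → 6
  3-2 → 1
  6-4 → 2
  2-0 → 2
  1-0 → 1

0o1221632201525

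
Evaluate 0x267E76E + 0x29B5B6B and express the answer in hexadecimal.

Add column by column in base 16, right to left:
  E+B = 9 carry 1
  6+6+1 = D
  7+B = 2 carry 1
  E+5+1 = 4 carry 1
  7+B+1 = 3 carry 1
  6+9+1 = 0 carry 1
  2+2+1 = 5

0x50342D9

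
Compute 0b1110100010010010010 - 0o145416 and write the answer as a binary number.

0b1100111100110000100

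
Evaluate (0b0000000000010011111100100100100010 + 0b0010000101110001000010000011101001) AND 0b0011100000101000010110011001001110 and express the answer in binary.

0b10000000000000010110001000001010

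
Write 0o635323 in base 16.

Each octal digit is 3 bits: 6=110 3=011 5=101 3=011 2=010 3=011.
Group the bits into nibbles: 0011 0011 1010 1101 0011 → 33AD3.

0x33AD3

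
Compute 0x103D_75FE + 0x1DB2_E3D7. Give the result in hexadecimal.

0x2DF059D5

Add column by column in base 16, right to left:
  E+7 = 5 carry 1
  F+D+1 = D carry 1
  5+3+1 = 9
  7+E = 5 carry 1
  D+2+1 = 0 carry 1
  3+B+1 = F
  0+D = D
  1+1 = 2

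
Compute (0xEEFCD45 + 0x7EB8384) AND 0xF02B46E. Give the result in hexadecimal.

0x6021048

Add column by column in base 16, right to left:
  5+4 = 9
  4+8 = C
  D+3 = 0 carry 1
  C+8+1 = 5 carry 1
  F+B+1 = B carry 1
  E+E+1 = D carry 1
  E+7+1 = 6 carry 1
  final carry 1
Sum = 0x16DB50C9; now AND with 0xF02B46E:
  1&0=0, 6&F=6, D&0=0, B&2=2, 5&B=1, 0&4=0, C&6=4, 9&E=8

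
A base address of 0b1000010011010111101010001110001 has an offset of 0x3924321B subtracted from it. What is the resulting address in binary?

0b1001010001111010001001010110

0x3924321B = 0b111001001001000011001000011011 in binary.
Subtract column by column in base 2:
  1-1 → 0
  0-1 → 1 (borrow)
  0-0-1 → 1 (borrow)
  0-1-1 → 0 (borrow)
  1-1-1 → 1 (borrow)
  1-0-1 → 0
  1-0 → 1
  0-0 → 0
  0-0 → 0
  0-1 → 1 (borrow)
  1-0-1 → 0
  0-0 → 0
  1-1 → 0
  0-1 → 1 (borrow)
  1-0-1 → 0
  1-0 → 1
  1-0 → 1
  1-0 → 1
  0-1 → 1 (borrow)
  1-0-1 → 0
  0-0 → 0
  1-1 → 0
  1-0 → 1
  0-0 → 0
  0-1 → 1 (borrow)
  1-0-1 → 0
  0-0 → 0
  0-1 → 1 (borrow)
  0-1-1 → 0 (borrow)
  0-1-1 → 0 (borrow)
  1-0-1 → 0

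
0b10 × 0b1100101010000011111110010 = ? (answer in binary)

Multiply each base-2 digit by 2, carrying:
  0×2 = 0 → write 0
  1×2 = 2 → write 0 carry 1
  0×2+1 = 1 → write 1
  0×2 = 0 → write 0
  1×2 = 2 → write 0 carry 1
  1×2+1 = 3 → write 1 carry 1
  1×2+1 = 3 → write 1 carry 1
  1×2+1 = 3 → write 1 carry 1
  1×2+1 = 3 → write 1 carry 1
  1×2+1 = 3 → write 1 carry 1
  1×2+1 = 3 → write 1 carry 1
  0×2+1 = 1 → write 1
  0×2 = 0 → write 0
  0×2 = 0 → write 0
  0×2 = 0 → write 0
  0×2 = 0 → write 0
  1×2 = 2 → write 0 carry 1
  0×2+1 = 1 → write 1
  1×2 = 2 → write 0 carry 1
  0×2+1 = 1 → write 1
  1×2 = 2 → write 0 carry 1
  0×2+1 = 1 → write 1
  0×2 = 0 → write 0
  1×2 = 2 → write 0 carry 1
  1×2+1 = 3 → write 1 carry 1
  remaining carry: 1

0b11001010100000111111100100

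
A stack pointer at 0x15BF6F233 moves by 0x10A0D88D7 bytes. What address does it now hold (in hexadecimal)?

0x266047B0A

Add column by column in base 16, right to left:
  3+7 = A
  3+D = 0 carry 1
  2+8+1 = B
  F+8 = 7 carry 1
  6+D+1 = 4 carry 1
  F+0+1 = 0 carry 1
  B+A+1 = 6 carry 1
  5+0+1 = 6
  1+1 = 2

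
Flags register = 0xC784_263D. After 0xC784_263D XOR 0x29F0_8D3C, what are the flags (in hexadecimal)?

0xEE74AB01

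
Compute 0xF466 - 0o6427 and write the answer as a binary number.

0b1110011101001111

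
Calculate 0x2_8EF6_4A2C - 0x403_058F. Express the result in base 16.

0x28AF3449D

Subtract column by column in base 16:
  C-F → D (borrow)
  2-8-1 → 9 (borrow)
  A-5-1 → 4
  4-0 → 4
  6-3 → 3
  F-0 → F
  E-4 → A
  8-0 → 8
  2-0 → 2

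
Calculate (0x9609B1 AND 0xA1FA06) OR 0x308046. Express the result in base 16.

0x9609B1 AND 0xA1FA06 = 0x800800.
Then OR with 0x308046.

0xB08846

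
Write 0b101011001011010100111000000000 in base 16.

0x2B2D4E00

Group the bits into nibbles: 0010 1011 0010 1101 0100 1110 0000 0000 → 2B2D4E00.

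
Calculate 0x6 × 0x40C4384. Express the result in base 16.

0x18499518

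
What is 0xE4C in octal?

Expand each hex digit to 4 bits: E=1110 4=0100 C=1100.
Group the bits in threes: 111 001 001 100 → 7114.

0o7114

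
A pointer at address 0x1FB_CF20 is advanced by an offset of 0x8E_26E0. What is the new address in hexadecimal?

0x289F600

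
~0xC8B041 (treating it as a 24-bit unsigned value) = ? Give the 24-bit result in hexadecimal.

0x374FBE

Each hex digit d becomes F−d:
  C→3, 8→7, B→4, 0→F, 4→B, 1→E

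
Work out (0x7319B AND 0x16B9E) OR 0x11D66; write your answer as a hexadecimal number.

0x13DFE

0x7319B AND 0x16B9E = 0x1219A.
Then OR with 0x11D66.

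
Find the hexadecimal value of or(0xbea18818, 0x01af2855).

0xbfafa85d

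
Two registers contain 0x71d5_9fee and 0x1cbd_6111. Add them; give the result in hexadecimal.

0x8e9300ff

Add column by column in base 16, right to left:
  e+1 = f
  e+1 = f
  f+1 = 0 carry 1
  9+6+1 = 0 carry 1
  5+d+1 = 3 carry 1
  d+b+1 = 9 carry 1
  1+c+1 = e
  7+1 = 8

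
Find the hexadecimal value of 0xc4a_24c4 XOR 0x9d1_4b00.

0x59b6fc4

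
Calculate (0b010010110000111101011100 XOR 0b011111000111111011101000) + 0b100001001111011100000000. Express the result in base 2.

First 0b010010110000111101011100 XOR 0b011111000111111011101000 = 0b001101110111000110110100.
Add column by column in base 2, right to left:
  0+0 = 0
  0+0 = 0
  1+0 = 1
  0+0 = 0
  1+0 = 1
  1+0 = 1
  0+0 = 0
  1+0 = 1
  1+1 = 0 carry 1
  0+1+1 = 0 carry 1
  0+1+1 = 0 carry 1
  0+0+1 = 1
  1+1 = 0 carry 1
  1+1+1 = 1 carry 1
  1+1+1 = 1 carry 1
  0+1+1 = 0 carry 1
  1+0+1 = 0 carry 1
  1+0+1 = 0 carry 1
  1+1+1 = 1 carry 1
  0+0+1 = 1
  1+0 = 1
  1+0 = 1
  0+0 = 0
  0+1 = 1

0b101111000110100010110100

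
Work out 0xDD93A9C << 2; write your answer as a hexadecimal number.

2 bits is not a whole number of base-16 digits; in binary: 1101110110010011101010011100 << 2 = 110111011001001110101001110000.

0x3764EA70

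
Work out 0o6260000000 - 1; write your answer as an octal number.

0o6257777777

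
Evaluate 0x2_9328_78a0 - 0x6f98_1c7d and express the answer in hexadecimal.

0x223905c23

Subtract column by column in base 16:
  0-d → 3 (borrow)
  a-7-1 → 2
  8-c → c (borrow)
  7-1-1 → 5
  8-8 → 0
  2-9 → 9 (borrow)
  3-f-1 → 3 (borrow)
  9-6-1 → 2
  2-0 → 2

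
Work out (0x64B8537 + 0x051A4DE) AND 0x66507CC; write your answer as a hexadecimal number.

Add column by column in base 16, right to left:
  7+E = 5 carry 1
  3+D+1 = 1 carry 1
  5+4+1 = A
  8+A = 2 carry 1
  B+1+1 = D
  4+5 = 9
  6+0 = 6
Sum = 0x69D2A15; now AND with 0x66507CC:
  6&6=6, 9&6=0, D&5=5, 2&0=0, A&7=2, 1&C=0, 5&C=4

0x6050204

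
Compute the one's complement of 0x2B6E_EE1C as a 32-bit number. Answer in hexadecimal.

0xD49111E3

Each hex digit d becomes F−d:
  2→D, B→4, 6→9, E→1, E→1, E→1, 1→E, C→3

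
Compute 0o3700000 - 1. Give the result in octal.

0o3677777

The trailing 5 digits are 0, so subtracting 1 borrows through: they become 7 and the next digit up decrements.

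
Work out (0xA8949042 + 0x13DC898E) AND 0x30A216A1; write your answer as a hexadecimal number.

Add column by column in base 16, right to left:
  2+E = 0 carry 1
  4+8+1 = D
  0+9 = 9
  9+8 = 1 carry 1
  4+C+1 = 1 carry 1
  9+D+1 = 7 carry 1
  8+3+1 = C
  A+1 = B
Sum = 0xBC7119D0; now AND with 0x30A216A1:
  B&3=3, C&0=0, 7&A=2, 1&2=0, 1&1=1, 9&6=0, D&A=8, 0&1=0

0x30201080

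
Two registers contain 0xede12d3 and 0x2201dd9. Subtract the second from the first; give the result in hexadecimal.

Subtract column by column in base 16:
  3-9 → a (borrow)
  d-d-1 → f (borrow)
  2-d-1 → 4 (borrow)
  1-1-1 → f (borrow)
  e-0-1 → d
  d-2 → b
  e-2 → c

0xcbdf4fa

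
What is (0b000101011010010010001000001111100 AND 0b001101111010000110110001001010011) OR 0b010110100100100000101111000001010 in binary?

0b000101011010010010001000001111100 AND 0b001101111010000110110001001010011 = 0b000101011010000010000000001010000.
Then OR with 0b010110100100100000101111000001010.

0b10111111110100010101111001011010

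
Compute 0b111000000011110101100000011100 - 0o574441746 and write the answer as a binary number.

0o574441746 = 0b101111100100100001111100110 in binary.
Subtract column by column in base 2:
  0-0 → 0
  0-1 → 1 (borrow)
  1-1-1 → 1 (borrow)
  1-0-1 → 0
  1-0 → 1
  0-1 → 1 (borrow)
  0-1-1 → 0 (borrow)
  0-1-1 → 0 (borrow)
  0-1-1 → 0 (borrow)
  0-1-1 → 0 (borrow)
  0-0-1 → 1 (borrow)
  1-0-1 → 0
  1-0 → 1
  0-0 → 0
  1-1 → 0
  0-0 → 0
  1-0 → 1
  1-1 → 0
  1-0 → 1
  1-0 → 1
  0-1 → 1 (borrow)
  0-1-1 → 0 (borrow)
  0-1-1 → 0 (borrow)
  0-1-1 → 0 (borrow)
  0-1-1 → 0 (borrow)
  0-0-1 → 1 (borrow)
  0-1-1 → 0 (borrow)
  1-0-1 → 0
  1-0 → 1
  1-0 → 1

0b110010000111010001010000110110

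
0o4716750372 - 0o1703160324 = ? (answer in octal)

0o3013570046

Subtract column by column in base 8:
  2-4 → 6 (borrow)
  7-2-1 → 4
  3-3 → 0
  0-0 → 0
  5-6 → 7 (borrow)
  7-1-1 → 5
  6-3 → 3
  1-0 → 1
  7-7 → 0
  4-1 → 3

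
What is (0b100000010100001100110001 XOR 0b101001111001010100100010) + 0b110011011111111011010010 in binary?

First 0b100000010100001100110001 XOR 0b101001111001010100100010 = 0b001001101101011000010011.
Add column by column in base 2, right to left:
  1+0 = 1
  1+1 = 0 carry 1
  0+0+1 = 1
  0+0 = 0
  1+1 = 0 carry 1
  0+0+1 = 1
  0+1 = 1
  0+1 = 1
  0+0 = 0
  1+1 = 0 carry 1
  1+1+1 = 1 carry 1
  0+1+1 = 0 carry 1
  1+1+1 = 1 carry 1
  0+1+1 = 0 carry 1
  1+1+1 = 1 carry 1
  1+1+1 = 1 carry 1
  0+1+1 = 0 carry 1
  1+0+1 = 0 carry 1
  1+1+1 = 1 carry 1
  0+1+1 = 0 carry 1
  0+0+1 = 1
  1+0 = 1
  0+1 = 1
  0+1 = 1

0b111101001101010011100101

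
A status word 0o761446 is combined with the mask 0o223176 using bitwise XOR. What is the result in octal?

0o542530

XOR each oct digit independently (no carries):
  7^2=5, 6^2=4, 1^3=2, 4^1=5, 4^7=3, 6^6=0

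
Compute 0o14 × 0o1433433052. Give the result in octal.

0o22512504770

Multiply each base-8 digit by 12, carrying:
  2×12 = 24 → write 0 carry 3
  5×12+3 = 63 → write 7 carry 7
  0×12+7 = 7 → write 7
  3×12 = 36 → write 4 carry 4
  3×12+4 = 40 → write 0 carry 5
  4×12+5 = 53 → write 5 carry 6
  3×12+6 = 42 → write 2 carry 5
  3×12+5 = 41 → write 1 carry 5
  4×12+5 = 53 → write 5 carry 6
  1×12+6 = 18 → write 2 carry 2
  remaining carry: 2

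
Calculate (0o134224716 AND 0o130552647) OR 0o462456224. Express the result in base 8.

0o134224716 AND 0o130552647 = 0o130000606.
Then OR with 0o462456224.

0o572456626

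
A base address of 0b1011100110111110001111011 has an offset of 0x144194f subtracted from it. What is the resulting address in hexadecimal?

0b1011100110111110001111011 = 0x1737c7b in hexadecimal.
Subtract column by column in base 16:
  b-f → c (borrow)
  7-4-1 → 2
  c-9 → 3
  7-1 → 6
  3-4 → f (borrow)
  7-4-1 → 2
  1-1 → 0

0x2f632c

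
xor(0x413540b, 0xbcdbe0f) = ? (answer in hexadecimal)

XOR each hex digit independently (no carries):
  4^b=f, 1^c=d, 3^d=e, 5^b=e, 4^e=a, 0^0=0, b^f=4

0xfdeea04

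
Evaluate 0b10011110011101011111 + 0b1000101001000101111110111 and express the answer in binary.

Add column by column in base 2, right to left:
  1+1 = 0 carry 1
  1+1+1 = 1 carry 1
  1+1+1 = 1 carry 1
  1+0+1 = 0 carry 1
  1+1+1 = 1 carry 1
  0+1+1 = 0 carry 1
  1+1+1 = 1 carry 1
  0+1+1 = 0 carry 1
  1+1+1 = 1 carry 1
  1+1+1 = 1 carry 1
  1+0+1 = 0 carry 1
  0+1+1 = 0 carry 1
  0+0+1 = 1
  1+0 = 1
  1+0 = 1
  1+1 = 0 carry 1
  1+0+1 = 0 carry 1
  0+0+1 = 1
  0+1 = 1
  1+0 = 1
  0+1 = 1
  0+0 = 0
  0+0 = 0
  0+0 = 0
  0+1 = 1

0b1000111100111001101010110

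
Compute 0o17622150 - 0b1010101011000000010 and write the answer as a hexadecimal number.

0x39CE66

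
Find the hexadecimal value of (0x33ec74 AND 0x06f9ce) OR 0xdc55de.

0xdefdde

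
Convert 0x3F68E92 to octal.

0o375507222

Expand each hex digit to 4 bits: 3=0011 F=1111 6=0110 8=1000 E=1110 9=1001 2=0010.
Group the bits in threes: 011 111 101 101 000 111 010 010 010 → 375507222.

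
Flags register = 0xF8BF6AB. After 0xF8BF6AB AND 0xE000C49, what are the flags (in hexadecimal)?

AND each hex digit independently (no carries):
  F&E=E, 8&0=0, B&0=0, F&0=0, 6&C=4, A&4=0, B&9=9

0xE000409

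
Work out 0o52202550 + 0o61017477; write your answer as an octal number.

Add column by column in base 8, right to left:
  0+7 = 7
  5+7 = 4 carry 1
  5+4+1 = 2 carry 1
  2+7+1 = 2 carry 1
  0+1+1 = 2
  2+0 = 2
  2+1 = 3
  5+6 = 3 carry 1
  final carry 1

0o133222247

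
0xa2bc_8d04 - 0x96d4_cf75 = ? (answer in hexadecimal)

0xbe7bd8f

Subtract column by column in base 16:
  4-5 → f (borrow)
  0-7-1 → 8 (borrow)
  d-f-1 → d (borrow)
  8-c-1 → b (borrow)
  c-4-1 → 7
  b-d → e (borrow)
  2-6-1 → b (borrow)
  a-9-1 → 0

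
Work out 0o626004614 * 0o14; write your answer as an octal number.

0o11410071220

Multiply each base-8 digit by 12, carrying:
  4×12 = 48 → write 0 carry 6
  1×12+6 = 18 → write 2 carry 2
  6×12+2 = 74 → write 2 carry 9
  4×12+9 = 57 → write 1 carry 7
  0×12+7 = 7 → write 7
  0×12 = 0 → write 0
  6×12 = 72 → write 0 carry 9
  2×12+9 = 33 → write 1 carry 4
  6×12+4 = 76 → write 4 carry 9
  remaining carry: 11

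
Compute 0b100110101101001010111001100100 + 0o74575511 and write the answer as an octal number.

0o4751724655

0b100110101101001010111001100100 = 0o4655127144 in octal.
Add column by column in base 8, right to left:
  4+1 = 5
  4+1 = 5
  1+5 = 6
  7+5 = 4 carry 1
  2+7+1 = 2 carry 1
  1+5+1 = 7
  5+4 = 1 carry 1
  5+7+1 = 5 carry 1
  6+0+1 = 7
  4+0 = 4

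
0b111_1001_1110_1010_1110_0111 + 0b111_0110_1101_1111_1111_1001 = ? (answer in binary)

0b111100001100101011100000

Add column by column in base 2, right to left:
  1+1 = 0 carry 1
  1+0+1 = 0 carry 1
  1+0+1 = 0 carry 1
  0+1+1 = 0 carry 1
  0+1+1 = 0 carry 1
  1+1+1 = 1 carry 1
  1+1+1 = 1 carry 1
  1+1+1 = 1 carry 1
  0+1+1 = 0 carry 1
  1+1+1 = 1 carry 1
  0+1+1 = 0 carry 1
  1+1+1 = 1 carry 1
  0+1+1 = 0 carry 1
  1+0+1 = 0 carry 1
  1+1+1 = 1 carry 1
  1+1+1 = 1 carry 1
  1+0+1 = 0 carry 1
  0+1+1 = 0 carry 1
  0+1+1 = 0 carry 1
  1+0+1 = 0 carry 1
  1+1+1 = 1 carry 1
  1+1+1 = 1 carry 1
  1+1+1 = 1 carry 1
  final carry 1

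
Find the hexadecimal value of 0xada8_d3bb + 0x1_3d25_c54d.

0x1eace9908

Add column by column in base 16, right to left:
  b+d = 8 carry 1
  b+4+1 = 0 carry 1
  3+5+1 = 9
  d+c = 9 carry 1
  8+5+1 = e
  a+2 = c
  d+d = a carry 1
  a+3+1 = e
  0+1 = 1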